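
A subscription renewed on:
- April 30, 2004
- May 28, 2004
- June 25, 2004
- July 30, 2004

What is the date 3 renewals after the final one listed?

All Fridays; the gaps (28, 28, 35) vary with month length.
This is the last Friday of each month.
August 2004 ends with Friday August 27, 2004.
September 2004 ends with Friday September 24, 2004.
October 2004 ends with Friday October 29, 2004.

October 29, 2004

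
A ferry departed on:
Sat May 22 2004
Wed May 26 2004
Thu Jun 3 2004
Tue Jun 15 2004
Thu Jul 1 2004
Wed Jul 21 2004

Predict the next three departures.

Gaps: 4, 8, 12, 16, 20 days — each gap is 4 larger than the previous one.
Next gap: 24 days. Wed Jul 21 2004 + 24 days = Sat Aug 14 2004.
Next gap: 28 days. Sat Aug 14 2004 + 28 days = Sat Sep 11 2004.
Next gap: 32 days. Sat Sep 11 2004 + 32 days = Wed Oct 13 2004.

Sat Aug 14 2004, Sat Sep 11 2004, Wed Oct 13 2004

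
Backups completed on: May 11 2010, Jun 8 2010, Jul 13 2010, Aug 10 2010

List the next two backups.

Sep 14 2010, Oct 12 2010

All dates are Tuesdays, 28, 35, 28 days apart.
Specifically, the 2nd Tuesday of each month.
September 2010 — 2nd Tuesday is Sep 14 2010.
October 2010 — 2nd Tuesday is Oct 12 2010.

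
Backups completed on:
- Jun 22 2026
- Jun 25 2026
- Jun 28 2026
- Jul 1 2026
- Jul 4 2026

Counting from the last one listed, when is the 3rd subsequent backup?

Every event comes 3 days after the last (3, 3, 3, 3).
Jul 4 2026 + 3 days = Jul 7 2026.
Jul 7 2026 + 3 days = Jul 10 2026.
Jul 10 2026 + 3 days = Jul 13 2026.

Jul 13 2026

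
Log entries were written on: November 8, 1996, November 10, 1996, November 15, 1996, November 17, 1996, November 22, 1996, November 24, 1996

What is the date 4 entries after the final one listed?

Every event lands on a Friday or Sunday (gaps cycle 2, 5, 2, 5, 2).
So the schedule is: every Friday and Sunday.
Next Friday: November 29, 1996.
Next Sunday: December 1, 1996.
Next Friday: December 6, 1996.
Next Sunday: December 8, 1996.

December 8, 1996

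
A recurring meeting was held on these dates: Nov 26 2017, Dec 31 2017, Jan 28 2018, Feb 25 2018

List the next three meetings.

These are Sundays with 35, 28, 28-day gaps.
Each is the final Sunday of its month — Dec 31 2017 is past the 28th, so '4th Sunday' doesn't fit.
March 2018 ends with Sunday Mar 25 2018.
Last Sunday of April 2018: Apr 29 2018.
Last Sunday of May 2018: May 27 2018.

Mar 25 2018, Apr 29 2018, May 27 2018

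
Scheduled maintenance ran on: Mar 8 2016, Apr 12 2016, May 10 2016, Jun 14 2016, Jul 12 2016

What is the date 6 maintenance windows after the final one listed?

Jan 10 2017

These are Tuesdays at 28- or 35-day spacing (35, 28, 35, 28).
The pattern: 2nd Tuesday of the month.
August 2016 — 2nd Tuesday is Aug 9 2016.
September 2016 — 2nd Tuesday is Sep 13 2016.
October 2016 — 2nd Tuesday is Oct 11 2016.
2nd Tuesday of November 2016: Nov 8 2016.
December 2016 — 2nd Tuesday is Dec 13 2016.
2nd Tuesday of January 2017: Jan 10 2017.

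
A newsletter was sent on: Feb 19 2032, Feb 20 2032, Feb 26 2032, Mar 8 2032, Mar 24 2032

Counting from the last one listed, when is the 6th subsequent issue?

Intervals are 1, 6, 11, 16 days — an arithmetic progression with common difference 5.
Next gap: 21 days. Mar 24 2032 + 21 days = Apr 14 2032.
Next gap: 26 days. Apr 14 2032 + 26 days = May 10 2032.
Next gap: 31 days. May 10 2032 + 31 days = Jun 10 2032.
Next gap: 36 days. Jun 10 2032 + 36 days = Jul 16 2032.
Next gap: 41 days. Jul 16 2032 + 41 days = Aug 26 2032.
Next gap: 46 days. Aug 26 2032 + 46 days = Oct 11 2032.

Oct 11 2032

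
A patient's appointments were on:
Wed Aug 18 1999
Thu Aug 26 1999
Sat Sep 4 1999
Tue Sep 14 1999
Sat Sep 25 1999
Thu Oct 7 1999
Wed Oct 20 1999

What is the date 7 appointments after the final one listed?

Wed Feb 16 2000

The spacing grows by 1 each time: 8, 9, 10, 11, 12, 13 days.
Next gap: 14 days. Wed Oct 20 1999 + 14 days = Wed Nov 3 1999.
Next gap: 15 days. Wed Nov 3 1999 + 15 days = Thu Nov 18 1999.
Next gap: 16 days. Thu Nov 18 1999 + 16 days = Sat Dec 4 1999.
Next gap: 17 days. Sat Dec 4 1999 + 17 days = Tue Dec 21 1999.
Next gap: 18 days. Tue Dec 21 1999 + 18 days = Sat Jan 8 2000.
Next gap: 19 days. Sat Jan 8 2000 + 19 days = Thu Jan 27 2000.
Next gap: 20 days. Thu Jan 27 2000 + 20 days = Wed Feb 16 2000.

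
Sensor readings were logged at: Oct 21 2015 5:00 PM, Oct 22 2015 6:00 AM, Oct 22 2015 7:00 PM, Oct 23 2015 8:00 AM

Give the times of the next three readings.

Oct 23 2015 9:00 PM, Oct 24 2015 10:00 AM, Oct 24 2015 11:00 PM

Gaps: 13, 13, 13 hours — each event is 13 hours after the previous one.
Oct 23 2015 8:00 AM + 13 h = Oct 23 2015 9:00 PM.
Oct 23 2015 9:00 PM + 13 h = Oct 24 2015 10:00 AM.
Oct 24 2015 10:00 AM + 13 h = Oct 24 2015 11:00 PM.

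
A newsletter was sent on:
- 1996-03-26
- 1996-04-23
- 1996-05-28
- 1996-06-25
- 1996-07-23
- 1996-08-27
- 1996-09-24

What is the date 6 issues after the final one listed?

1997-03-25

These are Tuesdays at 28- or 35-day spacing (28, 35, 28, 28, 35, 28).
The pattern: 4th Tuesday of the month.
4th Tuesday of October 1996: 1996-10-22.
November 1996 — 4th Tuesday is 1996-11-26.
December 1996 — 4th Tuesday is 1996-12-24.
January 1997 — 4th Tuesday is 1997-01-28.
February 1997 — 4th Tuesday is 1997-02-25.
March 1997 — 4th Tuesday is 1997-03-25.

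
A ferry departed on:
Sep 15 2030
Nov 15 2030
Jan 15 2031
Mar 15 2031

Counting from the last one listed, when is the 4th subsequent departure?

Each date is the 15th; the gaps (61, 61, 59) track the month lengths.
The rule is the 15th of every 2 months.
Next: May 2031 → May 15 2031.
July 2031: Jul 15 2031.
September 2031: Sep 15 2031.
November 2031: Nov 15 2031.

Nov 15 2031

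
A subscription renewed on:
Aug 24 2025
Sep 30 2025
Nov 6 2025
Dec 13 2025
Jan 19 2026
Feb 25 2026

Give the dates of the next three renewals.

Apr 3 2026, May 10 2026, Jun 16 2026

Every event comes 37 days after the last (37, 37, 37, 37, 37).
Feb 25 2026 + 37 days = Apr 3 2026.
Apr 3 2026 + 37 days = May 10 2026.
May 10 2026 + 37 days = Jun 16 2026.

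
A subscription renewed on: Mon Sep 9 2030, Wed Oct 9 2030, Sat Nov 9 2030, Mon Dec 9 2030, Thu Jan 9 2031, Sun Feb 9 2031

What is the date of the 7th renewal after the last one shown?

Gaps: 30, 31, 30, 31, 31 days — not constant. Every event is on the 9th of the month.
Pattern: the 9th of each month.
March 2031: Sun Mar 9 2031.
April 2031: Wed Apr 9 2031.
Next: May 2031 → Fri May 9 2031.
Next: June 2031 → Mon Jun 9 2031.
Next: July 2031 → Wed Jul 9 2031.
August 2031: Sat Aug 9 2031.
September 2031: Tue Sep 9 2031.

Tue Sep 9 2031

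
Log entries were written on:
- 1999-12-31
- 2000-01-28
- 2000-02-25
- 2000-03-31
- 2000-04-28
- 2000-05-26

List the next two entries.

2000-06-30, 2000-07-28

These are Fridays with 28, 28, 35, 28, 28-day gaps.
Each is the final Friday of its month — 1999-12-31 is past the 28th, so '4th Friday' doesn't fit.
June 2000 ends with Friday 2000-06-30.
July 2000 ends with Friday 2000-07-28.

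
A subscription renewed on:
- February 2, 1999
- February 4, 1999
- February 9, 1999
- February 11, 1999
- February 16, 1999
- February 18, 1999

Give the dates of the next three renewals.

The gap pattern 2, 5, 2, 5, 2 repeats every 2 events.
These are the Tuesdays and Thursdays of each week.
The following Tuesday is February 23, 1999.
The following Thursday is February 25, 1999.
The following Tuesday is March 2, 1999.

February 23, 1999; February 25, 1999; March 2, 1999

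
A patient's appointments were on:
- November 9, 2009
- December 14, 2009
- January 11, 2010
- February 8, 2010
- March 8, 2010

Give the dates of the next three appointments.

April 12, 2010; May 10, 2010; June 14, 2010

These are Mondays at 28- or 35-day spacing (35, 28, 28, 28).
The pattern: 2nd Monday of the month.
April 2010 — 2nd Monday is April 12, 2010.
2nd Monday of May 2010: May 10, 2010.
June 2010 — 2nd Monday is June 14, 2010.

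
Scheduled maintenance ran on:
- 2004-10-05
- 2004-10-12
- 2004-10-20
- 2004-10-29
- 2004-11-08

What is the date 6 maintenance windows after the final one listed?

The spacing grows by 1 each time: 7, 8, 9, 10 days.
Next gap: 11 days. 2004-11-08 + 11 days = 2004-11-19.
Next gap: 12 days. 2004-11-19 + 12 days = 2004-12-01.
Next gap: 13 days. 2004-12-01 + 13 days = 2004-12-14.
Next gap: 14 days. 2004-12-14 + 14 days = 2004-12-28.
Next gap: 15 days. 2004-12-28 + 15 days = 2005-01-12.
Next gap: 16 days. 2005-01-12 + 16 days = 2005-01-28.

2005-01-28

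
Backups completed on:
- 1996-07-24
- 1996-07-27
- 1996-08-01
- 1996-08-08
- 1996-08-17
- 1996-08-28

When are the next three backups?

1996-09-10, 1996-09-25, 1996-10-12

The spacing grows by 2 each time: 3, 5, 7, 9, 11 days.
Next gap: 13 days. 1996-08-28 + 13 days = 1996-09-10.
Next gap: 15 days. 1996-09-10 + 15 days = 1996-09-25.
Next gap: 17 days. 1996-09-25 + 17 days = 1996-10-12.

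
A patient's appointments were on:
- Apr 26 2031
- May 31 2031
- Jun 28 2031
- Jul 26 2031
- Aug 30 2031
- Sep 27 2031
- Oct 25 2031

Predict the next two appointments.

These are Saturdays with 35, 28, 28, 35, 28, 28-day gaps.
Each is the final Saturday of its month — May 31 2031 is past the 28th, so '4th Saturday' doesn't fit.
November 2031 ends with Saturday Nov 29 2031.
December 2031 ends with Saturday Dec 27 2031.

Nov 29 2031, Dec 27 2031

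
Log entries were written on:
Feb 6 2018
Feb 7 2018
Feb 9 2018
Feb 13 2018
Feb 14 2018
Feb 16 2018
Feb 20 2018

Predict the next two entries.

Feb 21 2018, Feb 23 2018

The gap pattern 1, 2, 4, 1, 2, 4 repeats every 3 events.
These are the Tuesdays, Wednesdays and Fridays of each week.
The following Wednesday is Feb 21 2018.
The following Friday is Feb 23 2018.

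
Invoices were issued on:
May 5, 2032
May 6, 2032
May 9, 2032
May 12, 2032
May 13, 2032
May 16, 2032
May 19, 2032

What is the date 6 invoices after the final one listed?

Gaps: 1, 3, 3, 1, 3, 3 days — not constant, but cyclic with period 3.
The events fall on every Wednesday, Thursday and Sunday.
Next Thursday: May 20, 2032.
Next Sunday: May 23, 2032.
The following Wednesday is May 26, 2032.
The following Thursday is May 27, 2032.
The following Sunday is May 30, 2032.
The following Wednesday is June 2, 2032.

June 2, 2032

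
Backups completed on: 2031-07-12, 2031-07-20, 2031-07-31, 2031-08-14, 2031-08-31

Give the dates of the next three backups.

2031-09-20, 2031-10-13, 2031-11-08

Intervals are 8, 11, 14, 17 days — an arithmetic progression with common difference 3.
Next gap: 20 days. 2031-08-31 + 20 days = 2031-09-20.
Next gap: 23 days. 2031-09-20 + 23 days = 2031-10-13.
Next gap: 26 days. 2031-10-13 + 26 days = 2031-11-08.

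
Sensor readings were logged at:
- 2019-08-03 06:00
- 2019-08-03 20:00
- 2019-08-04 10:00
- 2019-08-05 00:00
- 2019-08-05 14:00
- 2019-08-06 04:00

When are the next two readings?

2019-08-06 18:00, 2019-08-07 08:00

The interval is a steady 14 hours (14, 14, 14, 14, 14).
2019-08-06 04:00 + 14 h = 2019-08-06 18:00.
2019-08-06 18:00 + 14 h = 2019-08-07 08:00.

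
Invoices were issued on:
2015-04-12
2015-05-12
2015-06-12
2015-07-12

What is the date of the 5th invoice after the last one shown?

Each date is the 12th; the gaps (30, 31, 30) track the month lengths.
The rule is the 12th of each month.
Next: August 2015 → 2015-08-12.
September 2015: 2015-09-12.
Next: October 2015 → 2015-10-12.
Next: November 2015 → 2015-11-12.
Next: December 2015 → 2015-12-12.

2015-12-12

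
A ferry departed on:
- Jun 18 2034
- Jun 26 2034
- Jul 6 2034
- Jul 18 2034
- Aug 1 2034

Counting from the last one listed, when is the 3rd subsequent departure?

Sep 24 2034

Intervals are 8, 10, 12, 14 days — an arithmetic progression with common difference 2.
Next gap: 16 days. Aug 1 2034 + 16 days = Aug 17 2034.
Next gap: 18 days. Aug 17 2034 + 18 days = Sep 4 2034.
Next gap: 20 days. Sep 4 2034 + 20 days = Sep 24 2034.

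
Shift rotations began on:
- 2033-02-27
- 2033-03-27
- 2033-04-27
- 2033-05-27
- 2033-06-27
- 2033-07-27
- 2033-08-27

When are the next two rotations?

Each date is the 27th; the gaps (28, 31, 30, 31, 30, 31) track the month lengths.
The rule is the 27th of each month.
September 2033: 2033-09-27.
Next: October 2033 → 2033-10-27.

2033-09-27, 2033-10-27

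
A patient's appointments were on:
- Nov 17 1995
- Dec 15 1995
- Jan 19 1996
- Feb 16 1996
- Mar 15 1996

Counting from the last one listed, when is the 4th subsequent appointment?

Jul 19 1996

These are Fridays at 28- or 35-day spacing (28, 35, 28, 28).
The pattern: 3rd Friday of the month.
April 1996 — 3rd Friday is Apr 19 1996.
May 1996 — 3rd Friday is May 17 1996.
June 1996 — 3rd Friday is Jun 21 1996.
3rd Friday of July 1996: Jul 19 1996.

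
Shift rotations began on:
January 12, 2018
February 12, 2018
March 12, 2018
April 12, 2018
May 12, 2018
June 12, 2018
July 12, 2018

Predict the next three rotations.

August 12, 2018; September 12, 2018; October 12, 2018

Each date is the 12th; the gaps (31, 28, 31, 30, 31, 30) track the month lengths.
The rule is the 12th of each month.
August 2018: August 12, 2018.
September 2018: September 12, 2018.
Next: October 2018 → October 12, 2018.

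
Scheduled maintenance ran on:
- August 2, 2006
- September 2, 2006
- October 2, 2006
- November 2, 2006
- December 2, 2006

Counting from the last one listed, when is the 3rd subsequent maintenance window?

March 2, 2007

Gaps: 31, 30, 31, 30 days — not constant. Every event is on the 2nd of the month.
Pattern: the 2nd of each month.
January 2007: January 2, 2007.
Next: February 2007 → February 2, 2007.
Next: March 2007 → March 2, 2007.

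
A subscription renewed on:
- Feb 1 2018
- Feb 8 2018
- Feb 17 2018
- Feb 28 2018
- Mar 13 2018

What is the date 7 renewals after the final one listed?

Intervals are 7, 9, 11, 13 days — an arithmetic progression with common difference 2.
Next gap: 15 days. Mar 13 2018 + 15 days = Mar 28 2018.
Next gap: 17 days. Mar 28 2018 + 17 days = Apr 14 2018.
Next gap: 19 days. Apr 14 2018 + 19 days = May 3 2018.
Next gap: 21 days. May 3 2018 + 21 days = May 24 2018.
Next gap: 23 days. May 24 2018 + 23 days = Jun 16 2018.
Next gap: 25 days. Jun 16 2018 + 25 days = Jul 11 2018.
Next gap: 27 days. Jul 11 2018 + 27 days = Aug 7 2018.

Aug 7 2018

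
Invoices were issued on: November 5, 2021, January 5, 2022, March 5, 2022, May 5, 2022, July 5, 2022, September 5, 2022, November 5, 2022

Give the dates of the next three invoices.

Gaps: 61, 59, 61, 61, 62, 61 days — not constant. Every event is on the 5th of the month.
Pattern: the 5th of every 2 months.
Next: January 2023 → January 5, 2023.
March 2023: March 5, 2023.
Next: May 2023 → May 5, 2023.

January 5, 2023; March 5, 2023; May 5, 2023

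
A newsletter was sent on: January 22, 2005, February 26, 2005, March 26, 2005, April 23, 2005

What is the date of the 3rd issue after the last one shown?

All dates are Saturdays, 35, 28, 28 days apart.
Specifically, the 4th Saturday of each month.
4th Saturday of May 2005: May 28, 2005.
4th Saturday of June 2005: June 25, 2005.
4th Saturday of July 2005: July 23, 2005.

July 23, 2005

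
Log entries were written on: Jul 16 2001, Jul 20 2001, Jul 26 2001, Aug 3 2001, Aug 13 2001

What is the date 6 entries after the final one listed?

Intervals are 4, 6, 8, 10 days — an arithmetic progression with common difference 2.
Next gap: 12 days. Aug 13 2001 + 12 days = Aug 25 2001.
Next gap: 14 days. Aug 25 2001 + 14 days = Sep 8 2001.
Next gap: 16 days. Sep 8 2001 + 16 days = Sep 24 2001.
Next gap: 18 days. Sep 24 2001 + 18 days = Oct 12 2001.
Next gap: 20 days. Oct 12 2001 + 20 days = Nov 1 2001.
Next gap: 22 days. Nov 1 2001 + 22 days = Nov 23 2001.

Nov 23 2001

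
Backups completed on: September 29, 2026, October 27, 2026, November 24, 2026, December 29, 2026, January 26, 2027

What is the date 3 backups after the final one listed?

All Tuesdays; the gaps (28, 28, 35, 28) vary with month length.
This is the last Tuesday of each month.
February 2027 ends with Tuesday February 23, 2027.
Last Tuesday of March 2027: March 30, 2027.
April 2027 ends with Tuesday April 27, 2027.

April 27, 2027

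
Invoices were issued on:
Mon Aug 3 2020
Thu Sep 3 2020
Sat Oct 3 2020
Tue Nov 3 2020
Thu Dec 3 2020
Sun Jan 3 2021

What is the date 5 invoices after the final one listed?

Thu Jun 3 2021

Each date is the 3rd; the gaps (31, 30, 31, 30, 31) track the month lengths.
The rule is the 3rd of each month.
February 2021: Wed Feb 3 2021.
March 2021: Wed Mar 3 2021.
April 2021: Sat Apr 3 2021.
May 2021: Mon May 3 2021.
Next: June 2021 → Thu Jun 3 2021.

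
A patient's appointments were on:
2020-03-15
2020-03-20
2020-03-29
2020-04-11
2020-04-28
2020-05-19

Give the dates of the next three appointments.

2020-06-13, 2020-07-12, 2020-08-14

Intervals are 5, 9, 13, 17, 21 days — an arithmetic progression with common difference 4.
Next gap: 25 days. 2020-05-19 + 25 days = 2020-06-13.
Next gap: 29 days. 2020-06-13 + 29 days = 2020-07-12.
Next gap: 33 days. 2020-07-12 + 33 days = 2020-08-14.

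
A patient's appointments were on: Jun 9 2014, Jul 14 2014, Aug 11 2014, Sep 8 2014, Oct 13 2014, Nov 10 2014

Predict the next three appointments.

Dec 8 2014, Jan 12 2015, Feb 9 2015

All dates are Mondays, 35, 28, 28, 35, 28 days apart.
Specifically, the 2nd Monday of each month.
December 2014 — 2nd Monday is Dec 8 2014.
January 2015 — 2nd Monday is Jan 12 2015.
2nd Monday of February 2015: Feb 9 2015.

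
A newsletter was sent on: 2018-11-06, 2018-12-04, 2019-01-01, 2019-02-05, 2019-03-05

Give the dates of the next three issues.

2019-04-02, 2019-05-07, 2019-06-04

These are Tuesdays at 28- or 35-day spacing (28, 28, 35, 28).
The pattern: 1st Tuesday of the month.
April 2019 — 1st Tuesday is 2019-04-02.
May 2019 — 1st Tuesday is 2019-05-07.
1st Tuesday of June 2019: 2019-06-04.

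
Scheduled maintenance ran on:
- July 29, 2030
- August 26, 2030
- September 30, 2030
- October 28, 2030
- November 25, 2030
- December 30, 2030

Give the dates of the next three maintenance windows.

These are Mondays with 28, 35, 28, 28, 35-day gaps.
Each is the final Monday of its month — July 29, 2030 is past the 28th, so '4th Monday' doesn't fit.
January 2031 ends with Monday January 27, 2031.
February 2031 ends with Monday February 24, 2031.
Last Monday of March 2031: March 31, 2031.

January 27, 2031; February 24, 2031; March 31, 2031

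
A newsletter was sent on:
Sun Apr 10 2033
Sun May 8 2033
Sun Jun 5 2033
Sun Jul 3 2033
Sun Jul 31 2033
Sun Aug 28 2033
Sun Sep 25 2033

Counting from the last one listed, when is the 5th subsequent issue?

Sun Feb 12 2034

Every event comes 28 days after the last (28, 28, 28, 28, 28, 28).
Sun Sep 25 2033 + 28 days = Sun Oct 23 2033.
Sun Oct 23 2033 + 28 days = Sun Nov 20 2033.
Sun Nov 20 2033 + 28 days = Sun Dec 18 2033.
Sun Dec 18 2033 + 28 days = Sun Jan 15 2034.
Sun Jan 15 2034 + 28 days = Sun Feb 12 2034.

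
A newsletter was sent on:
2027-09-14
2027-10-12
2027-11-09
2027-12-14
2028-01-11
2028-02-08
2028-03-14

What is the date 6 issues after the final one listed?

2028-09-12

These are Tuesdays at 28- or 35-day spacing (28, 28, 35, 28, 28, 35).
The pattern: 2nd Tuesday of the month.
April 2028 — 2nd Tuesday is 2028-04-11.
May 2028 — 2nd Tuesday is 2028-05-09.
2nd Tuesday of June 2028: 2028-06-13.
2nd Tuesday of July 2028: 2028-07-11.
August 2028 — 2nd Tuesday is 2028-08-08.
2nd Tuesday of September 2028: 2028-09-12.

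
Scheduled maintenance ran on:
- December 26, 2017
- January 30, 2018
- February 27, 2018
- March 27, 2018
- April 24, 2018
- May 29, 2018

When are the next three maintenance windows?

Every date is a Tuesday; gaps 35, 28, 28, 28, 35 days.
Each is the last Tuesday of its month (at least one falls on the 29th or later, ruling out '4th Tuesday').
Last Tuesday of June 2018: June 26, 2018.
Last Tuesday of July 2018: July 31, 2018.
August 2018 ends with Tuesday August 28, 2018.

June 26, 2018; July 31, 2018; August 28, 2018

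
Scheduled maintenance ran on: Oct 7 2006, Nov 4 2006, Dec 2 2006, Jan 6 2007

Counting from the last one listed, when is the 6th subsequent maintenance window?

All dates are Saturdays, 28, 28, 35 days apart.
Specifically, the 1st Saturday of each month.
1st Saturday of February 2007: Feb 3 2007.
March 2007 — 1st Saturday is Mar 3 2007.
April 2007 — 1st Saturday is Apr 7 2007.
1st Saturday of May 2007: May 5 2007.
June 2007 — 1st Saturday is Jun 2 2007.
1st Saturday of July 2007: Jul 7 2007.

Jul 7 2007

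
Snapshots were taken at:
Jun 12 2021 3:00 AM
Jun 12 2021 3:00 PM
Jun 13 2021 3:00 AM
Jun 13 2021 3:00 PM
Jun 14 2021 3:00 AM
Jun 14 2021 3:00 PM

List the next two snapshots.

Jun 15 2021 3:00 AM, Jun 15 2021 3:00 PM

Gaps: 12, 12, 12, 12, 12 hours — each event is 12 hours after the previous one.
Jun 14 2021 3:00 PM + 12 h = Jun 15 2021 3:00 AM.
Jun 15 2021 3:00 AM + 12 h = Jun 15 2021 3:00 PM.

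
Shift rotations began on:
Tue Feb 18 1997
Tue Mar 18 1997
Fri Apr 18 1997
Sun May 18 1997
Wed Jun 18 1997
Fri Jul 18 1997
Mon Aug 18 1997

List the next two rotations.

Gaps: 28, 31, 30, 31, 30, 31 days — not constant. Every event is on the 18th of the month.
Pattern: the 18th of each month.
Next: September 1997 → Thu Sep 18 1997.
October 1997: Sat Oct 18 1997.

Thu Sep 18 1997, Sat Oct 18 1997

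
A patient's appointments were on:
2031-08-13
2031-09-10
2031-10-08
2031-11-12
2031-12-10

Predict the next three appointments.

Gaps: 28, 28, 35, 28 days — a mix of 28 and 35. Every date is a Wednesday.
Each is the 2nd Wednesday of its month.
January 2032 — 2nd Wednesday is 2032-01-14.
February 2032 — 2nd Wednesday is 2032-02-11.
March 2032 — 2nd Wednesday is 2032-03-10.

2032-01-14, 2032-02-11, 2032-03-10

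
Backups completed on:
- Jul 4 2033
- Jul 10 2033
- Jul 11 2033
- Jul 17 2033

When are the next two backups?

Jul 18 2033, Jul 24 2033

Gaps: 6, 1, 6 days — not constant, but cyclic with period 2.
The events fall on every Monday and Sunday.
The following Monday is Jul 18 2033.
The following Sunday is Jul 24 2033.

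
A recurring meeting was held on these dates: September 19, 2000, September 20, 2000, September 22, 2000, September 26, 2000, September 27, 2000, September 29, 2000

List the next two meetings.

October 3, 2000; October 4, 2000

The gap pattern 1, 2, 4, 1, 2 repeats every 3 events.
These are the Tuesdays, Wednesdays and Fridays of each week.
The following Tuesday is October 3, 2000.
The following Wednesday is October 4, 2000.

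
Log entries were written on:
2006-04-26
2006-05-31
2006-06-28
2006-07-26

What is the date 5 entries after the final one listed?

All Wednesdays; the gaps (35, 28, 28) vary with month length.
This is the last Wednesday of each month.
Last Wednesday of August 2006: 2006-08-30.
September 2006 ends with Wednesday 2006-09-27.
Last Wednesday of October 2006: 2006-10-25.
November 2006 ends with Wednesday 2006-11-29.
Last Wednesday of December 2006: 2006-12-27.

2006-12-27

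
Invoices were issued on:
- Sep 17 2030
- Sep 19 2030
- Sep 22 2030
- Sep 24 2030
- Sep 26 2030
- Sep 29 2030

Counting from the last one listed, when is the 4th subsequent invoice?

Oct 8 2030

Gaps: 2, 3, 2, 2, 3 days — not constant, but cyclic with period 3.
The events fall on every Tuesday, Thursday and Sunday.
The following Tuesday is Oct 1 2030.
The following Thursday is Oct 3 2030.
Next Sunday: Oct 6 2030.
Next Tuesday: Oct 8 2030.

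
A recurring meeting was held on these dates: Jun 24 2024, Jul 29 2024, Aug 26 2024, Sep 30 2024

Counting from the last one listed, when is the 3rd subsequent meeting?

All Mondays; the gaps (35, 28, 35) vary with month length.
This is the last Monday of each month.
October 2024 ends with Monday Oct 28 2024.
Last Monday of November 2024: Nov 25 2024.
Last Monday of December 2024: Dec 30 2024.

Dec 30 2024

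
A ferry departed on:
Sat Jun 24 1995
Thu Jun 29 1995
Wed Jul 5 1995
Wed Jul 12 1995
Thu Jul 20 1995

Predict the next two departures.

The spacing grows by 1 each time: 5, 6, 7, 8 days.
Next gap: 9 days. Thu Jul 20 1995 + 9 days = Sat Jul 29 1995.
Next gap: 10 days. Sat Jul 29 1995 + 10 days = Tue Aug 8 1995.

Sat Jul 29 1995, Tue Aug 8 1995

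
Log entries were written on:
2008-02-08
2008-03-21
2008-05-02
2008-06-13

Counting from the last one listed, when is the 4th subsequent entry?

Every event comes 42 days after the last (42, 42, 42).
2008-06-13 + 42 days = 2008-07-25.
2008-07-25 + 42 days = 2008-09-05.
2008-09-05 + 42 days = 2008-10-17.
2008-10-17 + 42 days = 2008-11-28.

2008-11-28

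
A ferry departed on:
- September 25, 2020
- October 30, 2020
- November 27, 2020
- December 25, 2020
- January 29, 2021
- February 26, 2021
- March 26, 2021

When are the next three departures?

April 30, 2021; May 28, 2021; June 25, 2021

Every date is a Friday; gaps 35, 28, 28, 35, 28, 28 days.
Each is the last Friday of its month (at least one falls on the 29th or later, ruling out '4th Friday').
April 2021 ends with Friday April 30, 2021.
Last Friday of May 2021: May 28, 2021.
June 2021 ends with Friday June 25, 2021.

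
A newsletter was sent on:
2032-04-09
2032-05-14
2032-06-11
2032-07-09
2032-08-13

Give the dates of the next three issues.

2032-09-10, 2032-10-08, 2032-11-12

All dates are Fridays, 35, 28, 28, 35 days apart.
Specifically, the 2nd Friday of each month.
2nd Friday of September 2032: 2032-09-10.
October 2032 — 2nd Friday is 2032-10-08.
2nd Friday of November 2032: 2032-11-12.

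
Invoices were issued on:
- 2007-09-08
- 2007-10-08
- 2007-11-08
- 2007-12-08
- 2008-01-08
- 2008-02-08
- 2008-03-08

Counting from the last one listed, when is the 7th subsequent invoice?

The day-of-month is always 8 (30, 31, 30, 31, 31, 29 days between events).
So this recurs on the 8th of each month.
Next: April 2008 → 2008-04-08.
May 2008: 2008-05-08.
June 2008: 2008-06-08.
July 2008: 2008-07-08.
Next: August 2008 → 2008-08-08.
September 2008: 2008-09-08.
October 2008: 2008-10-08.

2008-10-08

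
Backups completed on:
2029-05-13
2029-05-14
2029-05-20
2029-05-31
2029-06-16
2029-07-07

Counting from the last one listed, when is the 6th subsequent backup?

Gaps: 1, 6, 11, 16, 21 days — each gap is 5 larger than the previous one.
Next gap: 26 days. 2029-07-07 + 26 days = 2029-08-02.
Next gap: 31 days. 2029-08-02 + 31 days = 2029-09-02.
Next gap: 36 days. 2029-09-02 + 36 days = 2029-10-08.
Next gap: 41 days. 2029-10-08 + 41 days = 2029-11-18.
Next gap: 46 days. 2029-11-18 + 46 days = 2030-01-03.
Next gap: 51 days. 2030-01-03 + 51 days = 2030-02-23.

2030-02-23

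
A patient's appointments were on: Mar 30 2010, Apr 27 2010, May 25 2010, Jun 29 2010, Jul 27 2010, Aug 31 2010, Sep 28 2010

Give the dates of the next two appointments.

These are Tuesdays with 28, 28, 35, 28, 35, 28-day gaps.
Each is the final Tuesday of its month — Mar 30 2010 is past the 28th, so '4th Tuesday' doesn't fit.
October 2010 ends with Tuesday Oct 26 2010.
Last Tuesday of November 2010: Nov 30 2010.

Oct 26 2010, Nov 30 2010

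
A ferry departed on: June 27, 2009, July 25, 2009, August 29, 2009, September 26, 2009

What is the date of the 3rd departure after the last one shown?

These are Saturdays with 28, 35, 28-day gaps.
Each is the final Saturday of its month — August 29, 2009 is past the 28th, so '4th Saturday' doesn't fit.
October 2009 ends with Saturday October 31, 2009.
November 2009 ends with Saturday November 28, 2009.
December 2009 ends with Saturday December 26, 2009.

December 26, 2009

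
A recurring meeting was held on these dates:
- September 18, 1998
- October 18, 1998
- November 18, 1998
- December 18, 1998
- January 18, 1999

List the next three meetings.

February 18, 1999; March 18, 1999; April 18, 1999

The day-of-month is always 18 (30, 31, 30, 31 days between events).
So this recurs on the 18th of each month.
Next: February 1999 → February 18, 1999.
March 1999: March 18, 1999.
April 1999: April 18, 1999.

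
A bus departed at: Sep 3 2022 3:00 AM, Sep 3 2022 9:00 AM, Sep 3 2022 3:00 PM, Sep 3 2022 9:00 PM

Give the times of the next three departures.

Sep 4 2022 3:00 AM, Sep 4 2022 9:00 AM, Sep 4 2022 3:00 PM

Gaps: 6, 6, 6 hours — each event is 6 hours after the previous one.
Sep 3 2022 9:00 PM + 6 h = Sep 4 2022 3:00 AM.
Sep 4 2022 3:00 AM + 6 h = Sep 4 2022 9:00 AM.
Sep 4 2022 9:00 AM + 6 h = Sep 4 2022 3:00 PM.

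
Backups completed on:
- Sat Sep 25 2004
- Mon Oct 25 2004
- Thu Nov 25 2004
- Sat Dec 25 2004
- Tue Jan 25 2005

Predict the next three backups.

Fri Feb 25 2005, Fri Mar 25 2005, Mon Apr 25 2005

The day-of-month is always 25 (30, 31, 30, 31 days between events).
So this recurs on the 25th of each month.
Next: February 2005 → Fri Feb 25 2005.
Next: March 2005 → Fri Mar 25 2005.
April 2005: Mon Apr 25 2005.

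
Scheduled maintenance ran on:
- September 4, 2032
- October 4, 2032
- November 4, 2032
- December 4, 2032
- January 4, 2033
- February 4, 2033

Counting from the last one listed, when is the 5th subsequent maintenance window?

Each date is the 4th; the gaps (30, 31, 30, 31, 31) track the month lengths.
The rule is the 4th of each month.
Next: March 2033 → March 4, 2033.
April 2033: April 4, 2033.
Next: May 2033 → May 4, 2033.
Next: June 2033 → June 4, 2033.
July 2033: July 4, 2033.

July 4, 2033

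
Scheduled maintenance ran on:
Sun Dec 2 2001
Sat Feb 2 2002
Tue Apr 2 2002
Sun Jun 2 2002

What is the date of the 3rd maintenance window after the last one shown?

The day-of-month is always 2 (62, 59, 61 days between events).
So this recurs on the 2nd of every 2 months.
August 2002: Fri Aug 2 2002.
October 2002: Wed Oct 2 2002.
December 2002: Mon Dec 2 2002.

Mon Dec 2 2002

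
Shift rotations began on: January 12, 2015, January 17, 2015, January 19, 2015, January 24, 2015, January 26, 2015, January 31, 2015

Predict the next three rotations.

Gaps: 5, 2, 5, 2, 5 days — not constant, but cyclic with period 2.
The events fall on every Monday and Saturday.
The following Monday is February 2, 2015.
Next Saturday: February 7, 2015.
Next Monday: February 9, 2015.

February 2, 2015; February 7, 2015; February 9, 2015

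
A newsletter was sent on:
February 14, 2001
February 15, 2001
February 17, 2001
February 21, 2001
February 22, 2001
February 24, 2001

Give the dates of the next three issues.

February 28, 2001; March 1, 2001; March 3, 2001

Every event lands on a Wednesday or Thursday or Saturday (gaps cycle 1, 2, 4, 1, 2).
So the schedule is: every Wednesday, Thursday and Saturday.
The following Wednesday is February 28, 2001.
Next Thursday: March 1, 2001.
The following Saturday is March 3, 2001.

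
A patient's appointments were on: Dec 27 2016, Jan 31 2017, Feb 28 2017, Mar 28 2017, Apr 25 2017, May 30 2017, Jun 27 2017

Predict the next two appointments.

All Tuesdays; the gaps (35, 28, 28, 28, 35, 28) vary with month length.
This is the last Tuesday of each month.
Last Tuesday of July 2017: Jul 25 2017.
August 2017 ends with Tuesday Aug 29 2017.

Jul 25 2017, Aug 29 2017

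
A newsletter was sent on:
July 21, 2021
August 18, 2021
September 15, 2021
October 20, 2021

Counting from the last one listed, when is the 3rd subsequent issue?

Gaps: 28, 28, 35 days — a mix of 28 and 35. Every date is a Wednesday.
Each is the 3rd Wednesday of its month.
November 2021 — 3rd Wednesday is November 17, 2021.
3rd Wednesday of December 2021: December 15, 2021.
January 2022 — 3rd Wednesday is January 19, 2022.

January 19, 2022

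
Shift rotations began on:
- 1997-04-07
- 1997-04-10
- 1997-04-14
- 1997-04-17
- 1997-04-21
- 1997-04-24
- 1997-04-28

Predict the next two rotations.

1997-05-01, 1997-05-05

Gaps: 3, 4, 3, 4, 3, 4 days — not constant, but cyclic with period 2.
The events fall on every Monday and Thursday.
Next Thursday: 1997-05-01.
The following Monday is 1997-05-05.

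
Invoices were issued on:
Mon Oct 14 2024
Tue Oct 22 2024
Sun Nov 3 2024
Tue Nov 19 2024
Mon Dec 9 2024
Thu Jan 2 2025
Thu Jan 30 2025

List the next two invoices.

Mon Mar 3 2025, Tue Apr 8 2025

Gaps: 8, 12, 16, 20, 24, 28 days — each gap is 4 larger than the previous one.
Next gap: 32 days. Thu Jan 30 2025 + 32 days = Mon Mar 3 2025.
Next gap: 36 days. Mon Mar 3 2025 + 36 days = Tue Apr 8 2025.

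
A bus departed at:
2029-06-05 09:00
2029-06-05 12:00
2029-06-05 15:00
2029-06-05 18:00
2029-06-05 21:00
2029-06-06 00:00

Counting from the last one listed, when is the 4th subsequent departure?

The interval is a steady 3 hours (3, 3, 3, 3, 3).
2029-06-06 00:00 + 3 h = 2029-06-06 03:00.
2029-06-06 03:00 + 3 h = 2029-06-06 06:00.
2029-06-06 06:00 + 3 h = 2029-06-06 09:00.
2029-06-06 09:00 + 3 h = 2029-06-06 12:00.

2029-06-06 12:00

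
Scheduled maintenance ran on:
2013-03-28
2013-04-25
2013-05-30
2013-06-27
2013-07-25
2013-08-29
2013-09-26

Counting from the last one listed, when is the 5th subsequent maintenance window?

2014-02-27

Every date is a Thursday; gaps 28, 35, 28, 28, 35, 28 days.
Each is the last Thursday of its month (at least one falls on the 29th or later, ruling out '4th Thursday').
October 2013 ends with Thursday 2013-10-31.
November 2013 ends with Thursday 2013-11-28.
Last Thursday of December 2013: 2013-12-26.
January 2014 ends with Thursday 2014-01-30.
Last Thursday of February 2014: 2014-02-27.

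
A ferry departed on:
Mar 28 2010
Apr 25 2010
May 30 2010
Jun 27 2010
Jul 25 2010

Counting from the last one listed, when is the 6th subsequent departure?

Jan 30 2011

All Sundays; the gaps (28, 35, 28, 28) vary with month length.
This is the last Sunday of each month.
Last Sunday of August 2010: Aug 29 2010.
September 2010 ends with Sunday Sep 26 2010.
October 2010 ends with Sunday Oct 31 2010.
November 2010 ends with Sunday Nov 28 2010.
Last Sunday of December 2010: Dec 26 2010.
January 2011 ends with Sunday Jan 30 2011.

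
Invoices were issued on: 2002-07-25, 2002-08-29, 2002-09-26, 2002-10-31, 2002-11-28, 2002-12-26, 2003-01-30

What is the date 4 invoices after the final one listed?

These are Thursdays with 35, 28, 35, 28, 28, 35-day gaps.
Each is the final Thursday of its month — 2002-08-29 is past the 28th, so '4th Thursday' doesn't fit.
February 2003 ends with Thursday 2003-02-27.
Last Thursday of March 2003: 2003-03-27.
Last Thursday of April 2003: 2003-04-24.
May 2003 ends with Thursday 2003-05-29.

2003-05-29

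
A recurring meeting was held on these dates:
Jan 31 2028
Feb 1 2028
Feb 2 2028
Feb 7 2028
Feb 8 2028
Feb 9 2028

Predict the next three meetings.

Feb 14 2028, Feb 15 2028, Feb 16 2028

The gap pattern 1, 1, 5, 1, 1 repeats every 3 events.
These are the Mondays, Tuesdays and Wednesdays of each week.
The following Monday is Feb 14 2028.
The following Tuesday is Feb 15 2028.
Next Wednesday: Feb 16 2028.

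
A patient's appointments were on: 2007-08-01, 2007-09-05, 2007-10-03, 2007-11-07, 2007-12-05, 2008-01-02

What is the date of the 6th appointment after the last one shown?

2008-07-02

These are Wednesdays at 28- or 35-day spacing (35, 28, 35, 28, 28).
The pattern: 1st Wednesday of the month.
February 2008 — 1st Wednesday is 2008-02-06.
March 2008 — 1st Wednesday is 2008-03-05.
1st Wednesday of April 2008: 2008-04-02.
1st Wednesday of May 2008: 2008-05-07.
June 2008 — 1st Wednesday is 2008-06-04.
1st Wednesday of July 2008: 2008-07-02.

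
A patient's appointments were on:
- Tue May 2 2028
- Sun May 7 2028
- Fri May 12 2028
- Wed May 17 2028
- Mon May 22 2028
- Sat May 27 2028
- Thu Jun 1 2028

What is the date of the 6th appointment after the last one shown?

Sat Jul 1 2028

The spacing is 5, 5, 5, 5, 5, 5 days — always 5 days.
Thu Jun 1 2028 + 5 days = Tue Jun 6 2028.
Tue Jun 6 2028 + 5 days = Sun Jun 11 2028.
Sun Jun 11 2028 + 5 days = Fri Jun 16 2028.
Fri Jun 16 2028 + 5 days = Wed Jun 21 2028.
Wed Jun 21 2028 + 5 days = Mon Jun 26 2028.
Mon Jun 26 2028 + 5 days = Sat Jul 1 2028.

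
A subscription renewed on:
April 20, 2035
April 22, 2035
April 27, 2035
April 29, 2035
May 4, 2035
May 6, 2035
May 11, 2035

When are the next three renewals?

Every event lands on a Friday or Sunday (gaps cycle 2, 5, 2, 5, 2, 5).
So the schedule is: every Friday and Sunday.
The following Sunday is May 13, 2035.
Next Friday: May 18, 2035.
The following Sunday is May 20, 2035.

May 13, 2035; May 18, 2035; May 20, 2035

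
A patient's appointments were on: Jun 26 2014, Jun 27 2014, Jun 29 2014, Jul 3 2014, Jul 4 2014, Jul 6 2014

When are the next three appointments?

The gap pattern 1, 2, 4, 1, 2 repeats every 3 events.
These are the Thursdays, Fridays and Sundays of each week.
The following Thursday is Jul 10 2014.
Next Friday: Jul 11 2014.
The following Sunday is Jul 13 2014.

Jul 10 2014, Jul 11 2014, Jul 13 2014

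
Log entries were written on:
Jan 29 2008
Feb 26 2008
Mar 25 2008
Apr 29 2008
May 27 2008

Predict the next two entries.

All Tuesdays; the gaps (28, 28, 35, 28) vary with month length.
This is the last Tuesday of each month.
Last Tuesday of June 2008: Jun 24 2008.
Last Tuesday of July 2008: Jul 29 2008.

Jun 24 2008, Jul 29 2008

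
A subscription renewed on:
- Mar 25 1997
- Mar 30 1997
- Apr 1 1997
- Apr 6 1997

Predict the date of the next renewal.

Every event lands on a Tuesday or Sunday (gaps cycle 5, 2, 5).
So the schedule is: every Tuesday and Sunday.
The following Tuesday is Apr 8 1997.

Apr 8 1997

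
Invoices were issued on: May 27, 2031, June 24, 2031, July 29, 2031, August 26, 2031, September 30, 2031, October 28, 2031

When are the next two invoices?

All Tuesdays; the gaps (28, 35, 28, 35, 28) vary with month length.
This is the last Tuesday of each month.
Last Tuesday of November 2031: November 25, 2031.
Last Tuesday of December 2031: December 30, 2031.

November 25, 2031; December 30, 2031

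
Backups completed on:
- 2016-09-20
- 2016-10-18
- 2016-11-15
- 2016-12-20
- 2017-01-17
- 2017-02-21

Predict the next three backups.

All dates are Tuesdays, 28, 28, 35, 28, 35 days apart.
Specifically, the 3rd Tuesday of each month.
3rd Tuesday of March 2017: 2017-03-21.
3rd Tuesday of April 2017: 2017-04-18.
3rd Tuesday of May 2017: 2017-05-16.

2017-03-21, 2017-04-18, 2017-05-16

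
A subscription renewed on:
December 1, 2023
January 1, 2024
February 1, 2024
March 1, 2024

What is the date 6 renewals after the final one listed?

September 1, 2024

Gaps: 31, 31, 29 days — not constant. Every event is on the 1st of the month.
Pattern: the 1st of each month.
April 2024: April 1, 2024.
May 2024: May 1, 2024.
Next: June 2024 → June 1, 2024.
July 2024: July 1, 2024.
August 2024: August 1, 2024.
September 2024: September 1, 2024.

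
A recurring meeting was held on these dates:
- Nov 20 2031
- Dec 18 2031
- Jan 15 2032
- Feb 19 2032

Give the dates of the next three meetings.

Mar 18 2032, Apr 15 2032, May 20 2032

These are Thursdays at 28- or 35-day spacing (28, 28, 35).
The pattern: 3rd Thursday of the month.
March 2032 — 3rd Thursday is Mar 18 2032.
3rd Thursday of April 2032: Apr 15 2032.
May 2032 — 3rd Thursday is May 20 2032.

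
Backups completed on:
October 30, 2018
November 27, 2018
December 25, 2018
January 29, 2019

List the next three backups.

These are Tuesdays with 28, 28, 35-day gaps.
Each is the final Tuesday of its month — October 30, 2018 is past the 28th, so '4th Tuesday' doesn't fit.
Last Tuesday of February 2019: February 26, 2019.
Last Tuesday of March 2019: March 26, 2019.
Last Tuesday of April 2019: April 30, 2019.

February 26, 2019; March 26, 2019; April 30, 2019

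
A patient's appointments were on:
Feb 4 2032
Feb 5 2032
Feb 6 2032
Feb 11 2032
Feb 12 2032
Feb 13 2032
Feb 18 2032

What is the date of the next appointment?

Feb 19 2032

The gap pattern 1, 1, 5, 1, 1, 5 repeats every 3 events.
These are the Wednesdays, Thursdays and Fridays of each week.
Next Thursday: Feb 19 2032.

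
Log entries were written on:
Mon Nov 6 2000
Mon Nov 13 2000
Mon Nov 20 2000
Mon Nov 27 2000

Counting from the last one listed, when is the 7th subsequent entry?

The spacing is 7, 7, 7 days — always 7 days.
Mon Nov 27 2000 + 7 days = Mon Dec 4 2000.
Mon Dec 4 2000 + 7 days = Mon Dec 11 2000.
Mon Dec 11 2000 + 7 days = Mon Dec 18 2000.
Mon Dec 18 2000 + 7 days = Mon Dec 25 2000.
Mon Dec 25 2000 + 7 days = Mon Jan 1 2001.
Mon Jan 1 2001 + 7 days = Mon Jan 8 2001.
Mon Jan 8 2001 + 7 days = Mon Jan 15 2001.

Mon Jan 15 2001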